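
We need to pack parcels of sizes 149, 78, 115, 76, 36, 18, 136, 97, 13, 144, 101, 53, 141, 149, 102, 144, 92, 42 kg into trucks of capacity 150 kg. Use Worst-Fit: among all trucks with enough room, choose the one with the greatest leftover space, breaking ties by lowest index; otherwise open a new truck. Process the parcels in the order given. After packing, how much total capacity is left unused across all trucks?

264

149 kg → truck 1 (remaining 1 kg)
78 kg → truck 2 (remaining 72 kg)
115 kg → truck 3 (remaining 35 kg)
76 kg → truck 4 (remaining 74 kg)
36 kg → truck 4 (remaining 38 kg)
18 kg → truck 2 (remaining 54 kg)
136 kg → truck 5 (remaining 14 kg)
97 kg → truck 6 (remaining 53 kg)
13 kg → truck 2 (remaining 41 kg)
144 kg → truck 7 (remaining 6 kg)
101 kg → truck 8 (remaining 49 kg)
53 kg → truck 6 (remaining 0 kg)
141 kg → truck 9 (remaining 9 kg)
149 kg → truck 10 (remaining 1 kg)
102 kg → truck 11 (remaining 48 kg)
144 kg → truck 12 (remaining 6 kg)
92 kg → truck 13 (remaining 58 kg)
42 kg → truck 13 (remaining 16 kg)
13 trucks × 150 kg = 1950 kg; used 1686 kg; unused 264 kg.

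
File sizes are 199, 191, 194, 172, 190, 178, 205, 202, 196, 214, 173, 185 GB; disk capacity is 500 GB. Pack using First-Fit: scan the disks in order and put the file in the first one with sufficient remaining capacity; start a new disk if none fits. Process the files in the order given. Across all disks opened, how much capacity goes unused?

disk 1: place 199 GB, 301 GB left
disk 1: place 191 GB, 110 GB left
disk 2: place 194 GB, 306 GB left
disk 2: place 172 GB, 134 GB left
disk 3: place 190 GB, 310 GB left
disk 3: place 178 GB, 132 GB left
disk 4: place 205 GB, 295 GB left
disk 4: place 202 GB, 93 GB left
disk 5: place 196 GB, 304 GB left
disk 5: place 214 GB, 90 GB left
disk 6: place 173 GB, 327 GB left
disk 6: place 185 GB, 142 GB left
6 disks × 500 GB = 3000 GB; used 2299 GB; unused 701 GB.

701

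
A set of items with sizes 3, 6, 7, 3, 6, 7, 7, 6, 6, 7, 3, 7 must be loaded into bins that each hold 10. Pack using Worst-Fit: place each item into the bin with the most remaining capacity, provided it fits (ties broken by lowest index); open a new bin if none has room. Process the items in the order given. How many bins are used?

9

Put 3 in bin 1; 7 remain.
Put 6 in bin 1; 1 remain.
Put 7 in bin 2; 3 remain.
Put 3 in bin 2; 0 remain.
Put 6 in bin 3; 4 remain.
Put 7 in bin 4; 3 remain.
Put 7 in bin 5; 3 remain.
Put 6 in bin 6; 4 remain.
Put 6 in bin 7; 4 remain.
Put 7 in bin 8; 3 remain.
Put 3 in bin 3; 1 remain.
Put 7 in bin 9; 3 remain.
Final bins: [3,6] [7,3] [6,3] [7] [7] [6] [6] [7] [7].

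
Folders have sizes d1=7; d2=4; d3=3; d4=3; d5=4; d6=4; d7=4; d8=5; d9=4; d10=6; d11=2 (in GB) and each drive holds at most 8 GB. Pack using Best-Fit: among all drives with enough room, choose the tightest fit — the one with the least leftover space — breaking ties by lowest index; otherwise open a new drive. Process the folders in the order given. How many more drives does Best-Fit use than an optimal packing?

Best-Fit: [7] [4,3] [3,4] [4,4] [5] [4] [6,2] → 7 drives.
Total size 46 GB; any packing needs at least ⌈46/8⌉ = 6 drives.
An optimal packing achieves that bound: [7] [6,2] [5,3] [4,4] [4,4] [4,3] → 6 drives.
Excess: 7 − 6 = 1.

1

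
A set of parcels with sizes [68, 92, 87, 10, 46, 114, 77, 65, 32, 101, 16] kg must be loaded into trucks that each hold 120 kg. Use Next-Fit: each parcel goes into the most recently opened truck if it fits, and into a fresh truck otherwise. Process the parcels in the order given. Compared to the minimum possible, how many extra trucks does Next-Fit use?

1

Next-Fit: [68] [92] [87,10] [46] [114] [77] [65,32] [101,16] → 8 trucks.
7 parcels exceed 60 kg (half the capacity), and no two of those can share a truck, so at least 7 trucks are needed.
An optimal packing achieves that bound: [114] [101,16] [92,10] [87,32] [77] [68,46] [65] → 7 trucks.
Excess: 8 − 7 = 1.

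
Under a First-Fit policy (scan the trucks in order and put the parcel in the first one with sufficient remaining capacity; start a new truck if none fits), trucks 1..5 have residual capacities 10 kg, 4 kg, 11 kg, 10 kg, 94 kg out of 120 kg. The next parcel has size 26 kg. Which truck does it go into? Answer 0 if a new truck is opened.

5

Trucks with room: truck 5 (94 kg).
The first with room is truck 5.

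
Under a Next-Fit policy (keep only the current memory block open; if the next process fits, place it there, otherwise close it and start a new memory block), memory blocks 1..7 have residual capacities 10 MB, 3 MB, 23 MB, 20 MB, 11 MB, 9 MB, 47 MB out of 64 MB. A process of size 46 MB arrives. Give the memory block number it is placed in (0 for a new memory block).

7

Next-Fit only looks at memory block 7, which has 47 MB free.
46 MB fits there.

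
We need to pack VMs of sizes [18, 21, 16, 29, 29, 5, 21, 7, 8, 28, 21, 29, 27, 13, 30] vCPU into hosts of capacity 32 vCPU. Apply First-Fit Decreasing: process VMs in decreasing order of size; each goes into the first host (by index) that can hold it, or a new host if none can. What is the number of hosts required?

Sorted descending: 30, 29, 29, 29, 28, 27, 21, 21, 21, 18, 16, 13, 8, 7, 5.
30 vCPU → host 1 (remaining 2 vCPU)
29 vCPU → host 2 (remaining 3 vCPU)
29 vCPU → host 3 (remaining 3 vCPU)
29 vCPU → host 4 (remaining 3 vCPU)
28 vCPU → host 5 (remaining 4 vCPU)
27 vCPU → host 6 (remaining 5 vCPU)
21 vCPU → host 7 (remaining 11 vCPU)
21 vCPU → host 8 (remaining 11 vCPU)
21 vCPU → host 9 (remaining 11 vCPU)
18 vCPU → host 10 (remaining 14 vCPU)
16 vCPU → host 11 (remaining 16 vCPU)
13 vCPU → host 10 (remaining 1 vCPU)
8 vCPU → host 7 (remaining 3 vCPU)
7 vCPU → host 8 (remaining 4 vCPU)
5 vCPU → host 6 (remaining 0 vCPU)

11 hosts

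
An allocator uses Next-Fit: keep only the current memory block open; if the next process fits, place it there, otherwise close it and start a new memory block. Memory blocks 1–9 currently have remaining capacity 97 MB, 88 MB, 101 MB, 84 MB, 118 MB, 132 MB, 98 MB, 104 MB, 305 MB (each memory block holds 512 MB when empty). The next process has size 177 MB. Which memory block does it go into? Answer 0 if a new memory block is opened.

9

Next-Fit only looks at memory block 9, which has 305 MB free.
177 MB fits there.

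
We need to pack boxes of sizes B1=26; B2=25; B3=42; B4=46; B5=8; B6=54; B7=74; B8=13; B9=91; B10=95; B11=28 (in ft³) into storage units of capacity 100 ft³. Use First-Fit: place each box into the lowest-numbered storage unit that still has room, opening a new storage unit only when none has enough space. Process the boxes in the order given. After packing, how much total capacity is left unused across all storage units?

Put B1 (26 ft³) in storage unit 1; 74 ft³ remain.
Put B2 (25 ft³) in storage unit 1; 49 ft³ remain.
Put B3 (42 ft³) in storage unit 1; 7 ft³ remain.
Put B4 (46 ft³) in storage unit 2; 54 ft³ remain.
Put B5 (8 ft³) in storage unit 2; 46 ft³ remain.
Put B6 (54 ft³) in storage unit 3; 46 ft³ remain.
Put B7 (74 ft³) in storage unit 4; 26 ft³ remain.
Put B8 (13 ft³) in storage unit 2; 33 ft³ remain.
Put B9 (91 ft³) in storage unit 5; 9 ft³ remain.
Put B10 (95 ft³) in storage unit 6; 5 ft³ remain.
Put B11 (28 ft³) in storage unit 2; 5 ft³ remain.
6 storage units × 100 ft³ = 600 ft³; used 502 ft³; unused 98 ft³.

98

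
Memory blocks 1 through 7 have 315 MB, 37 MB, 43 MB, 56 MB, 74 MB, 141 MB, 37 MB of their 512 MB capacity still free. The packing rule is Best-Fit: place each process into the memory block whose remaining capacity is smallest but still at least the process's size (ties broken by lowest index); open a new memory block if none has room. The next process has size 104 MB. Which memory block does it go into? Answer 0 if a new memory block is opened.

6

Memory blocks with room: memory block 1 (315 MB), memory block 6 (141 MB).
Tightest fit is memory block 6 with 141 MB free.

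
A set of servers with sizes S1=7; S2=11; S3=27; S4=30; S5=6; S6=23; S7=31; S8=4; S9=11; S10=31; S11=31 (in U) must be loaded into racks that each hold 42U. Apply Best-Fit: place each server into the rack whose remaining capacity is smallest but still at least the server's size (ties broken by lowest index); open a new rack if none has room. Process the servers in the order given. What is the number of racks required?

6 racks

rack 1: place S1 (7U), 35U left
rack 1: place S2 (11U), 24U left
rack 2: place S3 (27U), 15U left
rack 3: place S4 (30U), 12U left
rack 3: place S5 (6U), 6U left
rack 1: place S6 (23U), 1U left
rack 4: place S7 (31U), 11U left
rack 3: place S8 (4U), 2U left
rack 4: place S9 (11U), 0U left
rack 5: place S10 (31U), 11U left
rack 6: place S11 (31U), 11U left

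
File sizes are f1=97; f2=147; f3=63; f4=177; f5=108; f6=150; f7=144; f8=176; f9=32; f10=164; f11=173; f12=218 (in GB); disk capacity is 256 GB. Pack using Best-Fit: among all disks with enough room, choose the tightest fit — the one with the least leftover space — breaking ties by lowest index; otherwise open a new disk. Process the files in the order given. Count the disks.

disk 1: place f1 (97 GB), 159 GB left
disk 1: place f2 (147 GB), 12 GB left
disk 2: place f3 (63 GB), 193 GB left
disk 2: place f4 (177 GB), 16 GB left
disk 3: place f5 (108 GB), 148 GB left
disk 4: place f6 (150 GB), 106 GB left
disk 3: place f7 (144 GB), 4 GB left
disk 5: place f8 (176 GB), 80 GB left
disk 5: place f9 (32 GB), 48 GB left
disk 6: place f10 (164 GB), 92 GB left
disk 7: place f11 (173 GB), 83 GB left
disk 8: place f12 (218 GB), 38 GB left

8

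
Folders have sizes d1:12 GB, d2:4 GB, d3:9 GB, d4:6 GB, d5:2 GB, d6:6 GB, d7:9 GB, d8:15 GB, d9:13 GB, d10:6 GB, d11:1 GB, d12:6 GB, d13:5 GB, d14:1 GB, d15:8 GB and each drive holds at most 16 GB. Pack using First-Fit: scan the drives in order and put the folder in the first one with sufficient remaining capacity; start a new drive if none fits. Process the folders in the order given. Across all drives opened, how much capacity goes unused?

drive 1: place d1 (12 GB), 4 GB left
drive 1: place d2 (4 GB), 0 GB left
drive 2: place d3 (9 GB), 7 GB left
drive 2: place d4 (6 GB), 1 GB left
drive 3: place d5 (2 GB), 14 GB left
drive 3: place d6 (6 GB), 8 GB left
drive 4: place d7 (9 GB), 7 GB left
drive 5: place d8 (15 GB), 1 GB left
drive 6: place d9 (13 GB), 3 GB left
drive 3: place d10 (6 GB), 2 GB left
drive 2: place d11 (1 GB), 0 GB left
drive 4: place d12 (6 GB), 1 GB left
drive 7: place d13 (5 GB), 11 GB left
drive 3: place d14 (1 GB), 1 GB left
drive 7: place d15 (8 GB), 3 GB left
7 drives × 16 GB = 112 GB; used 103 GB; unused 9 GB.

9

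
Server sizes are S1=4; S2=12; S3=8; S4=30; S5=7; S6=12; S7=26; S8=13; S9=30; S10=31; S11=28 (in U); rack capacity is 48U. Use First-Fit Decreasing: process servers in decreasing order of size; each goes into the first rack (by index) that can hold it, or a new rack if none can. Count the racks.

Sorted descending: 31, 30, 30, 28, 26, 13, 12, 12, 8, 7, 4.
rack 1: place 31U, 17U left
rack 2: place 30U, 18U left
rack 3: place 30U, 18U left
rack 4: place 28U, 20U left
rack 5: place 26U, 22U left
rack 1: place 13U, 4U left
rack 2: place 12U, 6U left
rack 3: place 12U, 6U left
rack 4: place 8U, 12U left
rack 4: place 7U, 5U left
rack 1: place 4U, 0U left
Final racks: [31,13,4] [30,12] [30,12] [28,8,7] [26].

5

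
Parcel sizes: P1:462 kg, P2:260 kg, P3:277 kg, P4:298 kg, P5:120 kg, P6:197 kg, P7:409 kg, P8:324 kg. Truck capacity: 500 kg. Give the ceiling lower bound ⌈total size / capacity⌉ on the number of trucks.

Total size = 462 + 260 + 277 + 298 + 120 + 197 + 409 + 324 = 2347 kg.
⌈2347 / 500⌉ = 5.

5 trucks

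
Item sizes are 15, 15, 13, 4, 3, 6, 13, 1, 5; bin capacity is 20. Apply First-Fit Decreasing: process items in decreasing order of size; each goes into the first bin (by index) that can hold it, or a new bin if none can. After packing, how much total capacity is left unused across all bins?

Sorted descending: 15, 15, 13, 13, 6, 5, 4, 3, 1.
15 → bin 1 (remaining 5)
15 → bin 2 (remaining 5)
13 → bin 3 (remaining 7)
13 → bin 4 (remaining 7)
6 → bin 3 (remaining 1)
5 → bin 1 (remaining 0)
4 → bin 2 (remaining 1)
3 → bin 4 (remaining 4)
1 → bin 2 (remaining 0)
4 bins × 20 = 80; used 75; unused 5.

5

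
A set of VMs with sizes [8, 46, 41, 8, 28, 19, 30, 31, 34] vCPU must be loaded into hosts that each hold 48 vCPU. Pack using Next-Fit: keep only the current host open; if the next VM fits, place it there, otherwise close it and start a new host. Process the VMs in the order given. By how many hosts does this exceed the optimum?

Next-Fit: [8] [46] [41] [8,28] [19] [30] [31] [34] → 8 hosts.
Total size 245 vCPU; any packing needs at least ⌈245/48⌉ = 6 hosts.
An optimal packing achieves that bound: [46] [41] [34,8] [31,8] [30] [28,19] → 6 hosts.
Excess: 8 − 6 = 2.

2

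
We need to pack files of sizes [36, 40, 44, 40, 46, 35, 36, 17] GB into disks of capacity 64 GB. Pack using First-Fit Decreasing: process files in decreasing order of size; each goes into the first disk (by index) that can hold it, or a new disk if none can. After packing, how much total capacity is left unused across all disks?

154

Sorted descending: 46, 44, 40, 40, 36, 36, 35, 17.
disk 1: place 46 GB, 18 GB left
disk 2: place 44 GB, 20 GB left
disk 3: place 40 GB, 24 GB left
disk 4: place 40 GB, 24 GB left
disk 5: place 36 GB, 28 GB left
disk 6: place 36 GB, 28 GB left
disk 7: place 35 GB, 29 GB left
disk 1: place 17 GB, 1 GB left
7 disks × 64 GB = 448 GB; used 294 GB; unused 154 GB.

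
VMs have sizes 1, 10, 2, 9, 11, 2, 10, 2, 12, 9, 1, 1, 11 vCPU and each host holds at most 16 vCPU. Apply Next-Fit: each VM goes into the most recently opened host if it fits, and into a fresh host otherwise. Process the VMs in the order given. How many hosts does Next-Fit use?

7

Put 1 vCPU in host 1; 15 vCPU remain.
Put 10 vCPU in host 1; 5 vCPU remain.
Put 2 vCPU in host 1; 3 vCPU remain.
Put 9 vCPU in host 2; 7 vCPU remain.
Put 11 vCPU in host 3; 5 vCPU remain.
Put 2 vCPU in host 3; 3 vCPU remain.
Put 10 vCPU in host 4; 6 vCPU remain.
Put 2 vCPU in host 4; 4 vCPU remain.
Put 12 vCPU in host 5; 4 vCPU remain.
Put 9 vCPU in host 6; 7 vCPU remain.
Put 1 vCPU in host 6; 6 vCPU remain.
Put 1 vCPU in host 6; 5 vCPU remain.
Put 11 vCPU in host 7; 5 vCPU remain.
Final hosts: [1,10,2] [9] [11,2] [10,2] [12] [9,1,1] [11].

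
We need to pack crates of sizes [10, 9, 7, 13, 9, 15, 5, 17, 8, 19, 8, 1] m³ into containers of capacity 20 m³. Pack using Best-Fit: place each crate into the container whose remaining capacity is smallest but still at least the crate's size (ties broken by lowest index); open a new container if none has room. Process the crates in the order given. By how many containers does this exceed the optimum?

Best-Fit: [10,9,1] [7,13] [9,8] [15,5] [17] [19] [8] → 7 containers.
Total size 121 m³; any packing needs at least ⌈121/20⌉ = 7 containers.
So 7 is already optimal.

0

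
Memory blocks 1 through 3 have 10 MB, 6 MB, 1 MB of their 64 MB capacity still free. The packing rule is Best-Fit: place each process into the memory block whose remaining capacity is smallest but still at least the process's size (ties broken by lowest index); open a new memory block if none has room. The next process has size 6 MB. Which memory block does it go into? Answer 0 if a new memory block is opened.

2

Memory blocks with room: memory block 1 (10 MB), memory block 2 (6 MB).
Tightest fit is memory block 2 with 6 MB free.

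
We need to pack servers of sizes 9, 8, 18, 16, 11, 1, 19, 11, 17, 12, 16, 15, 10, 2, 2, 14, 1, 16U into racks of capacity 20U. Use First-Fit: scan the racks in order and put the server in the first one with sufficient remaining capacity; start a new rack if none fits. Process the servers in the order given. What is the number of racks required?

Put 9U in rack 1; 11U remain.
Put 8U in rack 1; 3U remain.
Put 18U in rack 2; 2U remain.
Put 16U in rack 3; 4U remain.
Put 11U in rack 4; 9U remain.
Put 1U in rack 1; 2U remain.
Put 19U in rack 5; 1U remain.
Put 11U in rack 6; 9U remain.
Put 17U in rack 7; 3U remain.
Put 12U in rack 8; 8U remain.
Put 16U in rack 9; 4U remain.
Put 15U in rack 10; 5U remain.
Put 10U in rack 11; 10U remain.
Put 2U in rack 1; 0U remain.
Put 2U in rack 2; 0U remain.
Put 14U in rack 12; 6U remain.
Put 1U in rack 3; 3U remain.
Put 16U in rack 13; 4U remain.
Final racks: [9,8,1,2] [18,2] [16,1] [11] [19] [11] [17] [12] [16] [15] [10] [14] [16].

13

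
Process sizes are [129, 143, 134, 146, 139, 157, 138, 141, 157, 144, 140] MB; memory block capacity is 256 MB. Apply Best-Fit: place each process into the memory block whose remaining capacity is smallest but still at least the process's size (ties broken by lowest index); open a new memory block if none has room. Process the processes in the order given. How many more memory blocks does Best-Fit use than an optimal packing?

Best-Fit: [129] [143] [134] [146] [139] [157] [138] [141] [157] [144] [140] → 11 memory blocks.
11 processes exceed 128 MB (half the capacity), and no two of those can share a memory block, so at least 11 memory blocks are needed.
So 11 is already optimal.

0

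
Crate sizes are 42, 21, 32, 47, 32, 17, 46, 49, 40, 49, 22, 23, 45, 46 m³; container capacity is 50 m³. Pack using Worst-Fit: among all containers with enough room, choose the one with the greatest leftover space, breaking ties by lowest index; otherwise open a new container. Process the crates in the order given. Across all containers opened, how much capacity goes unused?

Put 42 m³ in container 1; 8 m³ remain.
Put 21 m³ in container 2; 29 m³ remain.
Put 32 m³ in container 3; 18 m³ remain.
Put 47 m³ in container 4; 3 m³ remain.
Put 32 m³ in container 5; 18 m³ remain.
Put 17 m³ in container 2; 12 m³ remain.
Put 46 m³ in container 6; 4 m³ remain.
Put 49 m³ in container 7; 1 m³ remain.
Put 40 m³ in container 8; 10 m³ remain.
Put 49 m³ in container 9; 1 m³ remain.
Put 22 m³ in container 10; 28 m³ remain.
Put 23 m³ in container 10; 5 m³ remain.
Put 45 m³ in container 11; 5 m³ remain.
Put 46 m³ in container 12; 4 m³ remain.
12 containers × 50 m³ = 600 m³; used 511 m³; unused 89 m³.

89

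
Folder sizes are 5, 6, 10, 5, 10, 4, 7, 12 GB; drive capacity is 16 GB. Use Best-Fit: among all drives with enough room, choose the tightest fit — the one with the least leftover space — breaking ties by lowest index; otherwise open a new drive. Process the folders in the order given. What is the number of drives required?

5

Put 5 GB in drive 1; 11 GB remain.
Put 6 GB in drive 1; 5 GB remain.
Put 10 GB in drive 2; 6 GB remain.
Put 5 GB in drive 1; 0 GB remain.
Put 10 GB in drive 3; 6 GB remain.
Put 4 GB in drive 2; 2 GB remain.
Put 7 GB in drive 4; 9 GB remain.
Put 12 GB in drive 5; 4 GB remain.
Final drives: [5,6,5] [10,4] [10] [7] [12].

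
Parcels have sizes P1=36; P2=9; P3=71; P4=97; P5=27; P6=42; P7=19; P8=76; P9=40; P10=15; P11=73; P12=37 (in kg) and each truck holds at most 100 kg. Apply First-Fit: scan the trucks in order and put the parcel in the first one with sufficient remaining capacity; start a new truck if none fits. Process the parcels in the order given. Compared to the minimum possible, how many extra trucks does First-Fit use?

First-Fit: [36,9,27,19] [71,15] [97] [42,40] [76] [73] [37] → 7 trucks.
Total size 542 kg; any packing needs at least ⌈542/100⌉ = 6 trucks.
An optimal packing achieves that bound: [97] [76,19] [73,27] [71,15,9] [42,40] [37,36] → 6 trucks.
Excess: 7 − 6 = 1.

1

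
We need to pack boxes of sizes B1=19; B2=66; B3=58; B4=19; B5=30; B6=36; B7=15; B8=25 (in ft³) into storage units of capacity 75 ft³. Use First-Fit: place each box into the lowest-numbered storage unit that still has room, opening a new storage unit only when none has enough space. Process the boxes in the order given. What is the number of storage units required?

storage unit 1: place B1 (19 ft³), 56 ft³ left
storage unit 2: place B2 (66 ft³), 9 ft³ left
storage unit 3: place B3 (58 ft³), 17 ft³ left
storage unit 1: place B4 (19 ft³), 37 ft³ left
storage unit 1: place B5 (30 ft³), 7 ft³ left
storage unit 4: place B6 (36 ft³), 39 ft³ left
storage unit 3: place B7 (15 ft³), 2 ft³ left
storage unit 4: place B8 (25 ft³), 14 ft³ left

4 storage units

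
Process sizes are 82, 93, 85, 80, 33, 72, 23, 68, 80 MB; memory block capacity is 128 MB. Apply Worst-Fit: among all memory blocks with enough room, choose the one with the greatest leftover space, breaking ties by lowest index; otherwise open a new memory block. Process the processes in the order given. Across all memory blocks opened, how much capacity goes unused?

280

82 MB → memory block 1 (remaining 46 MB)
93 MB → memory block 2 (remaining 35 MB)
85 MB → memory block 3 (remaining 43 MB)
80 MB → memory block 4 (remaining 48 MB)
33 MB → memory block 4 (remaining 15 MB)
72 MB → memory block 5 (remaining 56 MB)
23 MB → memory block 5 (remaining 33 MB)
68 MB → memory block 6 (remaining 60 MB)
80 MB → memory block 7 (remaining 48 MB)
7 memory blocks × 128 MB = 896 MB; used 616 MB; unused 280 MB.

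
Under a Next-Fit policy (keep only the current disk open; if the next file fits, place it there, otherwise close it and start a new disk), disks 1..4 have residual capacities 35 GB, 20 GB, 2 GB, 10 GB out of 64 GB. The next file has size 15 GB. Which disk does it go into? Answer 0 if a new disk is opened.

Next-Fit only looks at disk 4, which has 10 GB free.
15 GB does not fit, so a new disk is opened.

0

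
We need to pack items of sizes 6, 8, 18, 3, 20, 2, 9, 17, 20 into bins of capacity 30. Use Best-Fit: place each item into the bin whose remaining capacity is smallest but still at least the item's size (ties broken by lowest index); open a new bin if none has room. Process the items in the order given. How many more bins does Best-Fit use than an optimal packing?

1

Best-Fit: [6,8] [18,3,2] [20,9] [17] [20] → 5 bins.
Total size 103; any packing needs at least ⌈103/30⌉ = 4 bins.
An optimal packing achieves that bound: [20,9] [20,8,2] [18,6,3] [17] → 4 bins.
Excess: 5 − 4 = 1.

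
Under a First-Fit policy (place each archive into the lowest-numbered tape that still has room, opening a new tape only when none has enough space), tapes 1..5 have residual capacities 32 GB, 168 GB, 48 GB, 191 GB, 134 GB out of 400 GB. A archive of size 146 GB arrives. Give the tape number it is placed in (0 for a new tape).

2

Tapes with room: tape 2 (168 GB), tape 4 (191 GB).
The first with room is tape 2.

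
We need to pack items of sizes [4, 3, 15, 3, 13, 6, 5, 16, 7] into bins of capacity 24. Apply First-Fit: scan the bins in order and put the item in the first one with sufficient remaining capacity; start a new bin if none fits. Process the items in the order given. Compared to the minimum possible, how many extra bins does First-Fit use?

1

First-Fit: [4,3,15] [3,13,6] [5,16] [7] → 4 bins.
Total size 72; any packing needs at least ⌈72/24⌉ = 3 bins.
An optimal packing achieves that bound: [16,5,3] [15,6,3] [13,7,4] → 3 bins.
Excess: 4 − 3 = 1.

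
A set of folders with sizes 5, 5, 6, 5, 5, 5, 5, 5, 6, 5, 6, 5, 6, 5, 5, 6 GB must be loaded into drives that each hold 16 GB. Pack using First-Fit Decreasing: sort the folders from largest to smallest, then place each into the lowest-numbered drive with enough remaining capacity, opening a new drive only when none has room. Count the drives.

6

Sorted descending: 6, 6, 6, 6, 6, 5, 5, 5, 5, 5, 5, 5, 5, 5, 5, 5.
Put 6 GB in drive 1; 10 GB remain.
Put 6 GB in drive 1; 4 GB remain.
Put 6 GB in drive 2; 10 GB remain.
Put 6 GB in drive 2; 4 GB remain.
Put 6 GB in drive 3; 10 GB remain.
Put 5 GB in drive 3; 5 GB remain.
Put 5 GB in drive 3; 0 GB remain.
Put 5 GB in drive 4; 11 GB remain.
Put 5 GB in drive 4; 6 GB remain.
Put 5 GB in drive 4; 1 GB remain.
Put 5 GB in drive 5; 11 GB remain.
Put 5 GB in drive 5; 6 GB remain.
Put 5 GB in drive 5; 1 GB remain.
Put 5 GB in drive 6; 11 GB remain.
Put 5 GB in drive 6; 6 GB remain.
Put 5 GB in drive 6; 1 GB remain.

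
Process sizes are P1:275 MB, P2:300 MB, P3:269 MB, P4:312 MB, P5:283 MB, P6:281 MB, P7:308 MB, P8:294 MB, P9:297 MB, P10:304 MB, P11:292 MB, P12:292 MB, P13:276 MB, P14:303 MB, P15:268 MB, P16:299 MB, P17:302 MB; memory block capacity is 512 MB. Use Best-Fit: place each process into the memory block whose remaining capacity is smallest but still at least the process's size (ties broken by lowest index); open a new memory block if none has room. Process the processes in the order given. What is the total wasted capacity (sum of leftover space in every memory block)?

3749

P1 (275 MB) → memory block 1 (remaining 237 MB)
P2 (300 MB) → memory block 2 (remaining 212 MB)
P3 (269 MB) → memory block 3 (remaining 243 MB)
P4 (312 MB) → memory block 4 (remaining 200 MB)
P5 (283 MB) → memory block 5 (remaining 229 MB)
P6 (281 MB) → memory block 6 (remaining 231 MB)
P7 (308 MB) → memory block 7 (remaining 204 MB)
P8 (294 MB) → memory block 8 (remaining 218 MB)
P9 (297 MB) → memory block 9 (remaining 215 MB)
P10 (304 MB) → memory block 10 (remaining 208 MB)
P11 (292 MB) → memory block 11 (remaining 220 MB)
P12 (292 MB) → memory block 12 (remaining 220 MB)
P13 (276 MB) → memory block 13 (remaining 236 MB)
P14 (303 MB) → memory block 14 (remaining 209 MB)
P15 (268 MB) → memory block 15 (remaining 244 MB)
P16 (299 MB) → memory block 16 (remaining 213 MB)
P17 (302 MB) → memory block 17 (remaining 210 MB)
17 memory blocks × 512 MB = 8704 MB; used 4955 MB; unused 3749 MB.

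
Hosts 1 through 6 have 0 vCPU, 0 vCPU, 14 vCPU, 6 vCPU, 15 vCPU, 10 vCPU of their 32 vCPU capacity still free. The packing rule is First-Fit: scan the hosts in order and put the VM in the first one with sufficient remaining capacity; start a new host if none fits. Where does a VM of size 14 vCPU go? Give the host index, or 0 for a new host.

3

Hosts with room: host 3 (14 vCPU), host 5 (15 vCPU).
The first with room is host 3.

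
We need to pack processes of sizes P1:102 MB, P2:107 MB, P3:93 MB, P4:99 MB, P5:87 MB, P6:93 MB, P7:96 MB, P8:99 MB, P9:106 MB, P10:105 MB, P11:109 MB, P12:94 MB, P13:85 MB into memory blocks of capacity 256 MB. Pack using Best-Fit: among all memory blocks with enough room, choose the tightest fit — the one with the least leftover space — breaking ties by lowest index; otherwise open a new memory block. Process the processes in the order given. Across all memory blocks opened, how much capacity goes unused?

memory block 1: place P1 (102 MB), 154 MB left
memory block 1: place P2 (107 MB), 47 MB left
memory block 2: place P3 (93 MB), 163 MB left
memory block 2: place P4 (99 MB), 64 MB left
memory block 3: place P5 (87 MB), 169 MB left
memory block 3: place P6 (93 MB), 76 MB left
memory block 4: place P7 (96 MB), 160 MB left
memory block 4: place P8 (99 MB), 61 MB left
memory block 5: place P9 (106 MB), 150 MB left
memory block 5: place P10 (105 MB), 45 MB left
memory block 6: place P11 (109 MB), 147 MB left
memory block 6: place P12 (94 MB), 53 MB left
memory block 7: place P13 (85 MB), 171 MB left
7 memory blocks × 256 MB = 1792 MB; used 1275 MB; unused 517 MB.

517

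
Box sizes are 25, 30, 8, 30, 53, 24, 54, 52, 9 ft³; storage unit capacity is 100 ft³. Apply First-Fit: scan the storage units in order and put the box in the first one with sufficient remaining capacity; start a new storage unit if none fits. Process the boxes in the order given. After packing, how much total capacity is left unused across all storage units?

115

25 ft³ → storage unit 1 (remaining 75 ft³)
30 ft³ → storage unit 1 (remaining 45 ft³)
8 ft³ → storage unit 1 (remaining 37 ft³)
30 ft³ → storage unit 1 (remaining 7 ft³)
53 ft³ → storage unit 2 (remaining 47 ft³)
24 ft³ → storage unit 2 (remaining 23 ft³)
54 ft³ → storage unit 3 (remaining 46 ft³)
52 ft³ → storage unit 4 (remaining 48 ft³)
9 ft³ → storage unit 2 (remaining 14 ft³)
4 storage units × 100 ft³ = 400 ft³; used 285 ft³; unused 115 ft³.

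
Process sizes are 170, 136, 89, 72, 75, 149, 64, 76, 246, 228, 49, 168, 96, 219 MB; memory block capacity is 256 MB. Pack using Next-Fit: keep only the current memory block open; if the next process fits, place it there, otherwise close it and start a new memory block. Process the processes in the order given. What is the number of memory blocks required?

10

Put 170 MB in memory block 1; 86 MB remain.
Put 136 MB in memory block 2; 120 MB remain.
Put 89 MB in memory block 2; 31 MB remain.
Put 72 MB in memory block 3; 184 MB remain.
Put 75 MB in memory block 3; 109 MB remain.
Put 149 MB in memory block 4; 107 MB remain.
Put 64 MB in memory block 4; 43 MB remain.
Put 76 MB in memory block 5; 180 MB remain.
Put 246 MB in memory block 6; 10 MB remain.
Put 228 MB in memory block 7; 28 MB remain.
Put 49 MB in memory block 8; 207 MB remain.
Put 168 MB in memory block 8; 39 MB remain.
Put 96 MB in memory block 9; 160 MB remain.
Put 219 MB in memory block 10; 37 MB remain.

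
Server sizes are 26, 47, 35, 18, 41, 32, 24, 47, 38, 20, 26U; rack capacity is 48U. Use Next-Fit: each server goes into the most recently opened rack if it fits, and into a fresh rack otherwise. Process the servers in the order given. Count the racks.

10

rack 1: place 26U, 22U left
rack 2: place 47U, 1U left
rack 3: place 35U, 13U left
rack 4: place 18U, 30U left
rack 5: place 41U, 7U left
rack 6: place 32U, 16U left
rack 7: place 24U, 24U left
rack 8: place 47U, 1U left
rack 9: place 38U, 10U left
rack 10: place 20U, 28U left
rack 10: place 26U, 2U left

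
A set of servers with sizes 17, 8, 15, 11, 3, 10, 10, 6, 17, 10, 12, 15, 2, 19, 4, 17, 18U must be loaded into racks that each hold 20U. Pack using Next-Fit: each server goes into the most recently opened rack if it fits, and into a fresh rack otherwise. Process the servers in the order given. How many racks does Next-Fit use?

14

Put 17U in rack 1; 3U remain.
Put 8U in rack 2; 12U remain.
Put 15U in rack 3; 5U remain.
Put 11U in rack 4; 9U remain.
Put 3U in rack 4; 6U remain.
Put 10U in rack 5; 10U remain.
Put 10U in rack 5; 0U remain.
Put 6U in rack 6; 14U remain.
Put 17U in rack 7; 3U remain.
Put 10U in rack 8; 10U remain.
Put 12U in rack 9; 8U remain.
Put 15U in rack 10; 5U remain.
Put 2U in rack 10; 3U remain.
Put 19U in rack 11; 1U remain.
Put 4U in rack 12; 16U remain.
Put 17U in rack 13; 3U remain.
Put 18U in rack 14; 2U remain.
Final racks: [17] [8] [15] [11,3] [10,10] [6] [17] [10] [12] [15,2] [19] [4] [17] [18].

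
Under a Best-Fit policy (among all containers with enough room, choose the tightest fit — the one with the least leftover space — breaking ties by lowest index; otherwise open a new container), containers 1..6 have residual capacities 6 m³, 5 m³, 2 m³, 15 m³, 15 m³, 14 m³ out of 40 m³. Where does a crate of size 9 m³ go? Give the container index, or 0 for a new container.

6

Containers with room: container 4 (15 m³), container 5 (15 m³), container 6 (14 m³).
Tightest fit is container 6 with 14 m³ free.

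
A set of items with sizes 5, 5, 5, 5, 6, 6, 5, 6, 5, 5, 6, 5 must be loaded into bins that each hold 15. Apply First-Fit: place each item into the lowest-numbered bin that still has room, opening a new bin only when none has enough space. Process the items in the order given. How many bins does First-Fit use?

6

Put 5 in bin 1; 10 remain.
Put 5 in bin 1; 5 remain.
Put 5 in bin 1; 0 remain.
Put 5 in bin 2; 10 remain.
Put 6 in bin 2; 4 remain.
Put 6 in bin 3; 9 remain.
Put 5 in bin 3; 4 remain.
Put 6 in bin 4; 9 remain.
Put 5 in bin 4; 4 remain.
Put 5 in bin 5; 10 remain.
Put 6 in bin 5; 4 remain.
Put 5 in bin 6; 10 remain.
Final bins: [5,5,5] [5,6] [6,5] [6,5] [5,6] [5].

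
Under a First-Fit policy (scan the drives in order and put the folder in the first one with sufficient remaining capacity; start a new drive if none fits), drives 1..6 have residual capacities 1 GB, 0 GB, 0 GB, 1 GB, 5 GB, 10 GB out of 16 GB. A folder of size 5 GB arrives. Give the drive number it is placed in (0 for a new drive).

Drives with room: drive 5 (5 GB), drive 6 (10 GB).
The first with room is drive 5.

5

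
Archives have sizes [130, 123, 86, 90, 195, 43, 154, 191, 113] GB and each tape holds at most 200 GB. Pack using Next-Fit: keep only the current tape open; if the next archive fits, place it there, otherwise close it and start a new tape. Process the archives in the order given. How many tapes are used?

7

tape 1: place 130 GB, 70 GB left
tape 2: place 123 GB, 77 GB left
tape 3: place 86 GB, 114 GB left
tape 3: place 90 GB, 24 GB left
tape 4: place 195 GB, 5 GB left
tape 5: place 43 GB, 157 GB left
tape 5: place 154 GB, 3 GB left
tape 6: place 191 GB, 9 GB left
tape 7: place 113 GB, 87 GB left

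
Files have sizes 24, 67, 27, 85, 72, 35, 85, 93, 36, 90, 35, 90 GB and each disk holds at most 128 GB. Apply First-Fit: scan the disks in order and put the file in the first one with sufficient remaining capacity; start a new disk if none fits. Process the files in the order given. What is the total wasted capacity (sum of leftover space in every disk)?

24 GB → disk 1 (remaining 104 GB)
67 GB → disk 1 (remaining 37 GB)
27 GB → disk 1 (remaining 10 GB)
85 GB → disk 2 (remaining 43 GB)
72 GB → disk 3 (remaining 56 GB)
35 GB → disk 2 (remaining 8 GB)
85 GB → disk 4 (remaining 43 GB)
93 GB → disk 5 (remaining 35 GB)
36 GB → disk 3 (remaining 20 GB)
90 GB → disk 6 (remaining 38 GB)
35 GB → disk 4 (remaining 8 GB)
90 GB → disk 7 (remaining 38 GB)
7 disks × 128 GB = 896 GB; used 739 GB; unused 157 GB.

157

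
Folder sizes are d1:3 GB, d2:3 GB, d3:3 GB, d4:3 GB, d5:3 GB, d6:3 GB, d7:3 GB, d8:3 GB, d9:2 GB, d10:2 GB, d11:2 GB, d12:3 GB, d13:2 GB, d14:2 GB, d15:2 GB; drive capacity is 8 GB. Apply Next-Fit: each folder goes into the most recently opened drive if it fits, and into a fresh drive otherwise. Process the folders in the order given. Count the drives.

d1 (3 GB) → drive 1 (remaining 5 GB)
d2 (3 GB) → drive 1 (remaining 2 GB)
d3 (3 GB) → drive 2 (remaining 5 GB)
d4 (3 GB) → drive 2 (remaining 2 GB)
d5 (3 GB) → drive 3 (remaining 5 GB)
d6 (3 GB) → drive 3 (remaining 2 GB)
d7 (3 GB) → drive 4 (remaining 5 GB)
d8 (3 GB) → drive 4 (remaining 2 GB)
d9 (2 GB) → drive 4 (remaining 0 GB)
d10 (2 GB) → drive 5 (remaining 6 GB)
d11 (2 GB) → drive 5 (remaining 4 GB)
d12 (3 GB) → drive 5 (remaining 1 GB)
d13 (2 GB) → drive 6 (remaining 6 GB)
d14 (2 GB) → drive 6 (remaining 4 GB)
d15 (2 GB) → drive 6 (remaining 2 GB)
Final drives: [3,3] [3,3] [3,3] [3,3,2] [2,2,3] [2,2,2].

6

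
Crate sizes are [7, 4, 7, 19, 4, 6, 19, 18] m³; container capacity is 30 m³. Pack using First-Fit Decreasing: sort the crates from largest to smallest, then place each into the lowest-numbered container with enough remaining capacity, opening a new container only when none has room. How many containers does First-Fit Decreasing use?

3 containers

Sorted descending: 19, 19, 18, 7, 7, 6, 4, 4.
container 1: place 19 m³, 11 m³ left
container 2: place 19 m³, 11 m³ left
container 3: place 18 m³, 12 m³ left
container 1: place 7 m³, 4 m³ left
container 2: place 7 m³, 4 m³ left
container 3: place 6 m³, 6 m³ left
container 1: place 4 m³, 0 m³ left
container 2: place 4 m³, 0 m³ left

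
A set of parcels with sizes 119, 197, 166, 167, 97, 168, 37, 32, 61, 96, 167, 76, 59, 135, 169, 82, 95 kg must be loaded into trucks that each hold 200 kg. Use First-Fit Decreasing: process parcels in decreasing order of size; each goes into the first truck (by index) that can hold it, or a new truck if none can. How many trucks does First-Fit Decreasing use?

Sorted descending: 197, 169, 168, 167, 167, 166, 135, 119, 97, 96, 95, 82, 76, 61, 59, 37, 32.
Put 197 kg in truck 1; 3 kg remain.
Put 169 kg in truck 2; 31 kg remain.
Put 168 kg in truck 3; 32 kg remain.
Put 167 kg in truck 4; 33 kg remain.
Put 167 kg in truck 5; 33 kg remain.
Put 166 kg in truck 6; 34 kg remain.
Put 135 kg in truck 7; 65 kg remain.
Put 119 kg in truck 8; 81 kg remain.
Put 97 kg in truck 9; 103 kg remain.
Put 96 kg in truck 9; 7 kg remain.
Put 95 kg in truck 10; 105 kg remain.
Put 82 kg in truck 10; 23 kg remain.
Put 76 kg in truck 8; 5 kg remain.
Put 61 kg in truck 7; 4 kg remain.
Put 59 kg in truck 11; 141 kg remain.
Put 37 kg in truck 11; 104 kg remain.
Put 32 kg in truck 3; 0 kg remain.

11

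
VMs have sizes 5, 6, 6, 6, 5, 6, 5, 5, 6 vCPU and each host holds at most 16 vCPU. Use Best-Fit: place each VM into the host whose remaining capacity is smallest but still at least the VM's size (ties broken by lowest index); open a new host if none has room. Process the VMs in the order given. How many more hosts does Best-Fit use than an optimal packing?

Best-Fit: [5,6,5] [6,6] [6,5,5] [6] → 4 hosts.
Total size 50 vCPU; any packing needs at least ⌈50/16⌉ = 4 hosts.
So 4 is already optimal.

0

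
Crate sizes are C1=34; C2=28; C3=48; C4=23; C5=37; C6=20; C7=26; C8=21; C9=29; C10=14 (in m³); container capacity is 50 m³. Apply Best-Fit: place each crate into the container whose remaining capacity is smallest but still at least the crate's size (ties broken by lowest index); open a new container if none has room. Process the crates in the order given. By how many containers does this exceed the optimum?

0

Best-Fit: [34,14] [28,20] [48] [23,26] [37] [21,29] → 6 containers.
Total size 280 m³; any packing needs at least ⌈280/50⌉ = 6 containers.
So 6 is already optimal.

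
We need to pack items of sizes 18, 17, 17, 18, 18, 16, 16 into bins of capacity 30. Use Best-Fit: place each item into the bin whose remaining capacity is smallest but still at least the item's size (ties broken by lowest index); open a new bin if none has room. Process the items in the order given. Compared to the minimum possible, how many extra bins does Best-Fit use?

Best-Fit: [18] [17] [17] [18] [18] [16] [16] → 7 bins.
7 items exceed 15 (half the capacity), and no two of those can share a bin, so at least 7 bins are needed.
So 7 is already optimal.

0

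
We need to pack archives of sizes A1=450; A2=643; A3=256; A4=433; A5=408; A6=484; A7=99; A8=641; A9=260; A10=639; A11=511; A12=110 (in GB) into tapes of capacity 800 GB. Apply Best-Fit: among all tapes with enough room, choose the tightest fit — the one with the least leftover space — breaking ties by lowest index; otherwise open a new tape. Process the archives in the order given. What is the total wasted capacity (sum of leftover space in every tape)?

1466

A1 (450 GB) → tape 1 (remaining 350 GB)
A2 (643 GB) → tape 2 (remaining 157 GB)
A3 (256 GB) → tape 1 (remaining 94 GB)
A4 (433 GB) → tape 3 (remaining 367 GB)
A5 (408 GB) → tape 4 (remaining 392 GB)
A6 (484 GB) → tape 5 (remaining 316 GB)
A7 (99 GB) → tape 2 (remaining 58 GB)
A8 (641 GB) → tape 6 (remaining 159 GB)
A9 (260 GB) → tape 5 (remaining 56 GB)
A10 (639 GB) → tape 7 (remaining 161 GB)
A11 (511 GB) → tape 8 (remaining 289 GB)
A12 (110 GB) → tape 6 (remaining 49 GB)
8 tapes × 800 GB = 6400 GB; used 4934 GB; unused 1466 GB.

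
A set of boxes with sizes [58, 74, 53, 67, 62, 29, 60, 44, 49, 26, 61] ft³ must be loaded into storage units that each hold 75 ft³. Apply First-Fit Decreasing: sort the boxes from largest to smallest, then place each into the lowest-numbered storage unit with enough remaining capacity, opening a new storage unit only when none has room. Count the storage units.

Sorted descending: 74, 67, 62, 61, 60, 58, 53, 49, 44, 29, 26.
Put 74 ft³ in storage unit 1; 1 ft³ remain.
Put 67 ft³ in storage unit 2; 8 ft³ remain.
Put 62 ft³ in storage unit 3; 13 ft³ remain.
Put 61 ft³ in storage unit 4; 14 ft³ remain.
Put 60 ft³ in storage unit 5; 15 ft³ remain.
Put 58 ft³ in storage unit 6; 17 ft³ remain.
Put 53 ft³ in storage unit 7; 22 ft³ remain.
Put 49 ft³ in storage unit 8; 26 ft³ remain.
Put 44 ft³ in storage unit 9; 31 ft³ remain.
Put 29 ft³ in storage unit 9; 2 ft³ remain.
Put 26 ft³ in storage unit 8; 0 ft³ remain.

9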